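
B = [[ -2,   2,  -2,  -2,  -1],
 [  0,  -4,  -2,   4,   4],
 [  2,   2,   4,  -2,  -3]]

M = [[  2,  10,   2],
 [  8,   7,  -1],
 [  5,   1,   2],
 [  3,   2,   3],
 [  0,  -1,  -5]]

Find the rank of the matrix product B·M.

First compute BM:
[[ -4, -11, -11],
 [-30, -26,  -8],
 [ 34,  37,  19]]
Now row reduce the product.
R2 ← R2 − (15/2)·R1: [0, 113/2, 149/2]
R3 ← R3 + (17/2)·R1: [0, -113/2, -149/2]
R3 ← R3 + R2: [0, 0, 0]
2 nonzero rows, so rank(BM) = 2.

2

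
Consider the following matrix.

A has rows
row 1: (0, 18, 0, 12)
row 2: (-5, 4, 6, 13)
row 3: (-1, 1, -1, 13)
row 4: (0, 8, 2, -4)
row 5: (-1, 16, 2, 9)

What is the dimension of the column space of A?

3

Row reduce to echelon form.
Swap R1 ↔ R2
R3 ← R3 − (1/5)·R1: [0, 1/5, -11/5, 52/5]
R5 ← R5 − (1/5)·R1: [0, 76/5, 4/5, 32/5]
R3 ← R3 − (1/90)·R2: [0, 0, -11/5, 154/15]
R4 ← R4 − (4/9)·R2: [0, 0, 2, -28/3]
R5 ← R5 − (38/45)·R2: [0, 0, 4/5, -56/15]
R4 ← R4 + (10/11)·R3: [0, 0, 0, 0]
R5 ← R5 + (4/11)·R3: [0, 0, 0, 0]
Echelon form has 3 nonzero rows, so rank(A) = 3.
The column space has dimension equal to the rank: 3.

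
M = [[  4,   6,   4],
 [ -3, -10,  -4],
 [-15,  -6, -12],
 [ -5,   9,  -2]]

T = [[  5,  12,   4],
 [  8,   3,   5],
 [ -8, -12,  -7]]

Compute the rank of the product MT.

2

First compute MT:
[[ 36,  18,  18],
 [-63, -18, -34],
 [-27, -54,  -6],
 [ 63,  -9,  39]]
Now row reduce the product.
R2 ← R2 + (7/4)·R1: [0, 27/2, -5/2]
R3 ← R3 + (3/4)·R1: [0, -81/2, 15/2]
R4 ← R4 − (7/4)·R1: [0, -81/2, 15/2]
R3 ← R3 + (3)·R2: [0, 0, 0]
R4 ← R4 + (3)·R2: [0, 0, 0]
2 nonzero rows, so rank(MT) = 2.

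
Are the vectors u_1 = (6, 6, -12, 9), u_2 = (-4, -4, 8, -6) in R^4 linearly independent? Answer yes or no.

Form the matrix with these vectors as rows and row reduce.
R2 ← R2 + (2/3)·R1: [0, 0, 0, 0]
1 nonzero row, so the 2 vectors span a space of dimension 1.
Since 1 < 2, the vectors are linearly dependent.

no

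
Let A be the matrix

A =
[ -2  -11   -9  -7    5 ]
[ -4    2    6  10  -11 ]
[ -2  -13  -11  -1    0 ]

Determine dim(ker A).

Row reduce to echelon form.
R2 ← R2 − (2)·R1: [0, 24, 24, 24, -21]
R3 ← R3 − R1: [0, -2, -2, 6, -5]
R3 ← R3 + (1/12)·R2: [0, 0, 0, 8, -27/4]
3 nonzero rows, so rank(A) = 3.
A has 5 columns; by rank–nullity, nullity = 5 − 3 = 2.

2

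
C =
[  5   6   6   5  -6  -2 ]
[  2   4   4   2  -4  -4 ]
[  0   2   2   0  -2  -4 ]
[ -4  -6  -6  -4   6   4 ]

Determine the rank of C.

2

Row reduce to echelon form.
R2 ← R2 − (2/5)·R1: [0, 8/5, 8/5, 0, -8/5, -16/5]
R4 ← R4 + (4/5)·R1: [0, -6/5, -6/5, 0, 6/5, 12/5]
R3 ← R3 − (5/4)·R2: [0, 0, 0, 0, 0, 0]
R4 ← R4 + (3/4)·R2: [0, 0, 0, 0, 0, 0]
Echelon form has 2 nonzero rows, so rank(C) = 2.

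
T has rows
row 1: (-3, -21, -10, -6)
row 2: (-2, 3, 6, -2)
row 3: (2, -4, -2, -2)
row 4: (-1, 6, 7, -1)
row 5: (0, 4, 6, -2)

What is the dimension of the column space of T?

3

Row reduce to echelon form.
R2 ← R2 − (2/3)·R1: [0, 17, 38/3, 2]
R3 ← R3 + (2/3)·R1: [0, -18, -26/3, -6]
R4 ← R4 − (1/3)·R1: [0, 13, 31/3, 1]
R3 ← R3 + (18/17)·R2: [0, 0, 242/51, -66/17]
R4 ← R4 − (13/17)·R2: [0, 0, 11/17, -9/17]
R5 ← R5 − (4/17)·R2: [0, 0, 154/51, -42/17]
R4 ← R4 − (3/22)·R3: [0, 0, 0, 0]
R5 ← R5 − (7/11)·R3: [0, 0, 0, 0]
Echelon form has 3 nonzero rows, so rank(T) = 3.
The column space has dimension equal to the rank: 3.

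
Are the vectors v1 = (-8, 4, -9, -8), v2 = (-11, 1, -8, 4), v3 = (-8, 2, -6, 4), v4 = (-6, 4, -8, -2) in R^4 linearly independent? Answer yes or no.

yes

Form the matrix with these vectors as rows and row reduce.
R2 ← R2 − (11/8)·R1: [0, -9/2, 35/8, 15]
R3 ← R3 − R1: [0, -2, 3, 12]
R4 ← R4 − (3/4)·R1: [0, 1, -5/4, 4]
R3 ← R3 − (4/9)·R2: [0, 0, 19/18, 16/3]
R4 ← R4 + (2/9)·R2: [0, 0, -5/18, 22/3]
R4 ← R4 + (5/19)·R3: [0, 0, 0, 166/19]
4 nonzero rows, so the 4 vectors span a space of dimension 4.
Since 4 = 4, the vectors are linearly independent.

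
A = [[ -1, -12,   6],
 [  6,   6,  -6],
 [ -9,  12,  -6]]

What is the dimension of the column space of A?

Row reduce to echelon form.
R2 ← R2 + (6)·R1: [0, -66, 30]
R3 ← R3 − (9)·R1: [0, 120, -60]
R3 ← R3 + (20/11)·R2: [0, 0, -60/11]
Echelon form has 3 nonzero rows, so rank(A) = 3.
The column space has dimension equal to the rank: 3.

3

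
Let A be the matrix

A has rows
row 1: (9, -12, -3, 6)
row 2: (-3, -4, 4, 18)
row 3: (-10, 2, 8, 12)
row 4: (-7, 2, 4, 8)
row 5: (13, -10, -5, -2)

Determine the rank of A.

4

Row reduce to echelon form.
R2 ← R2 + (1/3)·R1: [0, -8, 3, 20]
R3 ← R3 + (10/9)·R1: [0, -34/3, 14/3, 56/3]
R4 ← R4 + (7/9)·R1: [0, -22/3, 5/3, 38/3]
R5 ← R5 − (13/9)·R1: [0, 22/3, -2/3, -32/3]
R3 ← R3 − (17/12)·R2: [0, 0, 5/12, -29/3]
R4 ← R4 − (11/12)·R2: [0, 0, -13/12, -17/3]
R5 ← R5 + (11/12)·R2: [0, 0, 25/12, 23/3]
R4 ← R4 + (13/5)·R3: [0, 0, 0, -154/5]
R5 ← R5 − (5)·R3: [0, 0, 0, 56]
R5 ← R5 + (20/11)·R4: [0, 0, 0, 0]
Echelon form has 4 nonzero rows, so rank(A) = 4.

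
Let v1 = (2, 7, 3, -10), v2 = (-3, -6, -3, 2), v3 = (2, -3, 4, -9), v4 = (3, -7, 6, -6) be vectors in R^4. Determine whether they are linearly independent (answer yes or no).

yes

Form the matrix with these vectors as rows and row reduce.
R2 ← R2 + (3/2)·R1: [0, 9/2, 3/2, -13]
R3 ← R3 − R1: [0, -10, 1, 1]
R4 ← R4 − (3/2)·R1: [0, -35/2, 3/2, 9]
R3 ← R3 + (20/9)·R2: [0, 0, 13/3, -251/9]
R4 ← R4 + (35/9)·R2: [0, 0, 22/3, -374/9]
R4 ← R4 − (22/13)·R3: [0, 0, 0, 220/39]
4 nonzero rows, so the 4 vectors span a space of dimension 4.
Since 4 = 4, the vectors are linearly independent.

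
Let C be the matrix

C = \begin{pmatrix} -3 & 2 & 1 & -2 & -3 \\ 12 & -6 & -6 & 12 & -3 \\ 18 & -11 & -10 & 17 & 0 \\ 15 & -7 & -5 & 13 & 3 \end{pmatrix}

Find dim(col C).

Row reduce to echelon form.
R2 ← R2 + (4)·R1: [0, 2, -2, 4, -15]
R3 ← R3 + (6)·R1: [0, 1, -4, 5, -18]
R4 ← R4 + (5)·R1: [0, 3, 0, 3, -12]
R3 ← R3 − (1/2)·R2: [0, 0, -3, 3, -21/2]
R4 ← R4 − (3/2)·R2: [0, 0, 3, -3, 21/2]
R4 ← R4 + R3: [0, 0, 0, 0, 0]
Echelon form has 3 nonzero rows, so rank(C) = 3.
The column space has dimension equal to the rank: 3.

3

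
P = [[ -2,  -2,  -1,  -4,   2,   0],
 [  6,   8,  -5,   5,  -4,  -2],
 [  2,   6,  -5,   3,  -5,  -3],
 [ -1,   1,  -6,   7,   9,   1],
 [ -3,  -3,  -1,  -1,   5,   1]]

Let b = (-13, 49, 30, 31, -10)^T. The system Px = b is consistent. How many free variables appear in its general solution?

1

Row reduce the augmented matrix [P | b].
R2 ← R2 + (3)·R1: [0, 2, -8, -7, 2, -2, 10]
R3 ← R3 + R1: [0, 4, -6, -1, -3, -3, 17]
R4 ← R4 − (1/2)·R1: [0, 2, -11/2, 9, 8, 1, 75/2]
R5 ← R5 − (3/2)·R1: [0, 0, 1/2, 5, 2, 1, 19/2]
R3 ← R3 − (2)·R2: [0, 0, 10, 13, -7, 1, -3]
R4 ← R4 − R2: [0, 0, 5/2, 16, 6, 3, 55/2]
R4 ← R4 − (1/4)·R3: [0, 0, 0, 51/4, 31/4, 11/4, 113/4]
R5 ← R5 − (1/20)·R3: [0, 0, 0, 87/20, 47/20, 19/20, 193/20]
R5 ← R5 − (29/85)·R4: [0, 0, 0, 0, -5/17, 1/85, 1/85]
The echelon form has 5 nonzero rows, and every pivot lies in the first 6 columns, so rank(P) = rank([P|b]) = 5.
The system is consistent.
Free variables = (unknowns) − (rank) = 6 − 5 = 1.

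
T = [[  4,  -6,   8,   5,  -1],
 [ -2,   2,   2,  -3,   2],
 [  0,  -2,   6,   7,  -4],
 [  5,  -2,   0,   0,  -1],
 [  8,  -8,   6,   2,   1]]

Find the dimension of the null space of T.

1

Row reduce to echelon form.
R2 ← R2 + (1/2)·R1: [0, -1, 6, -1/2, 3/2]
R4 ← R4 − (5/4)·R1: [0, 11/2, -10, -25/4, 1/4]
R5 ← R5 − (2)·R1: [0, 4, -10, -8, 3]
R3 ← R3 − (2)·R2: [0, 0, -6, 8, -7]
R4 ← R4 + (11/2)·R2: [0, 0, 23, -9, 17/2]
R5 ← R5 + (4)·R2: [0, 0, 14, -10, 9]
R4 ← R4 + (23/6)·R3: [0, 0, 0, 65/3, -55/3]
R5 ← R5 + (7/3)·R3: [0, 0, 0, 26/3, -22/3]
R5 ← R5 − (2/5)·R4: [0, 0, 0, 0, 0]
4 nonzero rows, so rank(T) = 4.
T has 5 columns; by rank–nullity, nullity = 5 − 4 = 1.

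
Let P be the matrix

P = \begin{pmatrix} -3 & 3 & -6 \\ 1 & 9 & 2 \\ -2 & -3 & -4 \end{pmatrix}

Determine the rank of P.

Row reduce to echelon form.
R2 ← R2 + (1/3)·R1: [0, 10, 0]
R3 ← R3 − (2/3)·R1: [0, -5, 0]
R3 ← R3 + (1/2)·R2: [0, 0, 0]
Echelon form has 2 nonzero rows, so rank(P) = 2.

2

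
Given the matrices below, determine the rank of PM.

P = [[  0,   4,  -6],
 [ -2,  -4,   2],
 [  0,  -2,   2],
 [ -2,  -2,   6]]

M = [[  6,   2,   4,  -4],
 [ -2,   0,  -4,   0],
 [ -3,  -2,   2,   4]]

2

First compute PM:
[[ 10,  12, -28, -24],
 [-10,  -8,  12,  16],
 [ -2,  -4,  12,   8],
 [-26, -16,  12,  32]]
Now row reduce the product.
R2 ← R2 + R1: [0, 4, -16, -8]
R3 ← R3 + (1/5)·R1: [0, -8/5, 32/5, 16/5]
R4 ← R4 + (13/5)·R1: [0, 76/5, -304/5, -152/5]
R3 ← R3 + (2/5)·R2: [0, 0, 0, 0]
R4 ← R4 − (19/5)·R2: [0, 0, 0, 0]
2 nonzero rows, so rank(PM) = 2.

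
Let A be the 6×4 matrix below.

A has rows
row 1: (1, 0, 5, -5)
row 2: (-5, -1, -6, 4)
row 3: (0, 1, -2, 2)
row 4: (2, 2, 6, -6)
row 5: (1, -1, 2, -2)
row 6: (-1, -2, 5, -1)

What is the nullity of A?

Row reduce to echelon form.
R2 ← R2 + (5)·R1: [0, -1, 19, -21]
R4 ← R4 − (2)·R1: [0, 2, -4, 4]
R5 ← R5 − R1: [0, -1, -3, 3]
R6 ← R6 + R1: [0, -2, 10, -6]
R3 ← R3 + R2: [0, 0, 17, -19]
R4 ← R4 + (2)·R2: [0, 0, 34, -38]
R5 ← R5 − R2: [0, 0, -22, 24]
R6 ← R6 − (2)·R2: [0, 0, -28, 36]
R4 ← R4 − (2)·R3: [0, 0, 0, 0]
R5 ← R5 + (22/17)·R3: [0, 0, 0, -10/17]
R6 ← R6 + (28/17)·R3: [0, 0, 0, 80/17]
Swap R4 ↔ R5
R6 ← R6 + (8)·R4: [0, 0, 0, 0]
4 nonzero rows, so rank(A) = 4.
A has 4 columns; by rank–nullity, nullity = 4 − 4 = 0.

0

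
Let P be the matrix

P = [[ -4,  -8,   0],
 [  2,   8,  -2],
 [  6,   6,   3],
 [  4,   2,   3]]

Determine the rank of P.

2

Row reduce to echelon form.
R2 ← R2 + (1/2)·R1: [0, 4, -2]
R3 ← R3 + (3/2)·R1: [0, -6, 3]
R4 ← R4 + R1: [0, -6, 3]
R3 ← R3 + (3/2)·R2: [0, 0, 0]
R4 ← R4 + (3/2)·R2: [0, 0, 0]
Echelon form has 2 nonzero rows, so rank(P) = 2.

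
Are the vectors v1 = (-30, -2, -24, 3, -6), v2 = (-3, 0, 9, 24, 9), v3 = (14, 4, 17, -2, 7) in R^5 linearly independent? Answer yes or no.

yes

Form the matrix with these vectors as rows and row reduce.
R2 ← R2 − (1/10)·R1: [0, 1/5, 57/5, 237/10, 48/5]
R3 ← R3 + (7/15)·R1: [0, 46/15, 29/5, -3/5, 21/5]
R3 ← R3 − (46/3)·R2: [0, 0, -169, -364, -143]
3 nonzero rows, so the 3 vectors span a space of dimension 3.
Since 3 = 3, the vectors are linearly independent.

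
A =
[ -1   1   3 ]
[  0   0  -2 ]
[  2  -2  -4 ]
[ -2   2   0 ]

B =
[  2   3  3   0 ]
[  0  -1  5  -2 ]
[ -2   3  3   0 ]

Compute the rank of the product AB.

2

First compute AB:
[[ -8,   5,  11,  -2],
 [  4,  -6,  -6,   0],
 [ 12,  -4, -16,   4],
 [ -4,  -8,   4,  -4]]
Now row reduce the product.
R2 ← R2 + (1/2)·R1: [0, -7/2, -1/2, -1]
R3 ← R3 + (3/2)·R1: [0, 7/2, 1/2, 1]
R4 ← R4 − (1/2)·R1: [0, -21/2, -3/2, -3]
R3 ← R3 + R2: [0, 0, 0, 0]
R4 ← R4 − (3)·R2: [0, 0, 0, 0]
2 nonzero rows, so rank(AB) = 2.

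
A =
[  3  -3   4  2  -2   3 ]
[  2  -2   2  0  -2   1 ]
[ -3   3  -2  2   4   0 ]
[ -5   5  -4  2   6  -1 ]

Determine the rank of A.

Row reduce to echelon form.
R2 ← R2 − (2/3)·R1: [0, 0, -2/3, -4/3, -2/3, -1]
R3 ← R3 + R1: [0, 0, 2, 4, 2, 3]
R4 ← R4 + (5/3)·R1: [0, 0, 8/3, 16/3, 8/3, 4]
R3 ← R3 + (3)·R2: [0, 0, 0, 0, 0, 0]
R4 ← R4 + (4)·R2: [0, 0, 0, 0, 0, 0]
Echelon form has 2 nonzero rows, so rank(A) = 2.

2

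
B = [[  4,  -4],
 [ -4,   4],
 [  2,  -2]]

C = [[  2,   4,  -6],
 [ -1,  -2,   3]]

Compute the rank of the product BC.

1

First compute BC:
[[ 12,  24, -36],
 [-12, -24,  36],
 [  6,  12, -18]]
Now row reduce the product.
R2 ← R2 + R1: [0, 0, 0]
R3 ← R3 − (1/2)·R1: [0, 0, 0]
1 nonzero row, so rank(BC) = 1.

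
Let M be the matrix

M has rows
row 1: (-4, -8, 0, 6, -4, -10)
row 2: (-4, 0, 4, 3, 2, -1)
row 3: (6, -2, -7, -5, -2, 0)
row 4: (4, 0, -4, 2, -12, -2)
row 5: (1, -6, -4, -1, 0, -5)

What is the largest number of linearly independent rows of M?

Row reduce to echelon form.
R2 ← R2 − R1: [0, 8, 4, -3, 6, 9]
R3 ← R3 + (3/2)·R1: [0, -14, -7, 4, -8, -15]
R4 ← R4 + R1: [0, -8, -4, 8, -16, -12]
R5 ← R5 + (1/4)·R1: [0, -8, -4, 1/2, -1, -15/2]
R3 ← R3 + (7/4)·R2: [0, 0, 0, -5/4, 5/2, 3/4]
R4 ← R4 + R2: [0, 0, 0, 5, -10, -3]
R5 ← R5 + R2: [0, 0, 0, -5/2, 5, 3/2]
R4 ← R4 + (4)·R3: [0, 0, 0, 0, 0, 0]
R5 ← R5 − (2)·R3: [0, 0, 0, 0, 0, 0]
Echelon form has 3 nonzero rows, so rank(M) = 3.
The rank gives the maximum number of linearly independent rows: 3.

3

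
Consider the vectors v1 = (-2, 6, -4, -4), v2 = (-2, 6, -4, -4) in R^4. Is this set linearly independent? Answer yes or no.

Form the matrix with these vectors as rows and row reduce.
R2 ← R2 − R1: [0, 0, 0, 0]
1 nonzero row, so the 2 vectors span a space of dimension 1.
Since 1 < 2, the vectors are linearly dependent.

no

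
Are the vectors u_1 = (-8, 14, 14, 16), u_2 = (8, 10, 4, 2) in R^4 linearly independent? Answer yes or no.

Form the matrix with these vectors as rows and row reduce.
R2 ← R2 + R1: [0, 24, 18, 18]
2 nonzero rows, so the 2 vectors span a space of dimension 2.
Since 2 = 2, the vectors are linearly independent.

yes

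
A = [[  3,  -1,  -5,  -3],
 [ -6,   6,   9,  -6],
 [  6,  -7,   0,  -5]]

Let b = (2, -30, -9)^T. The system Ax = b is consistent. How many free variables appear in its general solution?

Row reduce the augmented matrix [A | b].
R2 ← R2 + (2)·R1: [0, 4, -1, -12, -26]
R3 ← R3 − (2)·R1: [0, -5, 10, 1, -13]
R3 ← R3 + (5/4)·R2: [0, 0, 35/4, -14, -91/2]
The echelon form has 3 nonzero rows, and every pivot lies in the first 4 columns, so rank(A) = rank([A|b]) = 3.
The system is consistent.
Free variables = (unknowns) − (rank) = 4 − 3 = 1.

1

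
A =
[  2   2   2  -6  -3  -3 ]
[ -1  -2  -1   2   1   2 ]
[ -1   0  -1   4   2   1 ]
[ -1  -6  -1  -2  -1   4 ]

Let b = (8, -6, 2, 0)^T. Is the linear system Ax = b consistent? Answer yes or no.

Row reduce the augmented matrix [A | b].
R2 ← R2 + (1/2)·R1: [0, -1, 0, -1, -1/2, 1/2, -2]
R3 ← R3 + (1/2)·R1: [0, 1, 0, 1, 1/2, -1/2, 6]
R4 ← R4 + (1/2)·R1: [0, -5, 0, -5, -5/2, 5/2, 4]
R3 ← R3 + R2: [0, 0, 0, 0, 0, 0, 4]
R4 ← R4 − (5)·R2: [0, 0, 0, 0, 0, 0, 14]
R4 ← R4 − (7/2)·R3: [0, 0, 0, 0, 0, 0, 0]
The echelon form has 3 nonzero rows; the last pivot sits in the augmented column, so rank(A) = 2 but rank([A|b]) = 3.
Since the ranks differ, the system is inconsistent.

no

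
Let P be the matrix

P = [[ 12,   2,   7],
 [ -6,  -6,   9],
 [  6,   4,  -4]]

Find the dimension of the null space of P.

1

Row reduce to echelon form.
R2 ← R2 + (1/2)·R1: [0, -5, 25/2]
R3 ← R3 − (1/2)·R1: [0, 3, -15/2]
R3 ← R3 + (3/5)·R2: [0, 0, 0]
2 nonzero rows, so rank(P) = 2.
P has 3 columns; by rank–nullity, nullity = 3 − 2 = 1.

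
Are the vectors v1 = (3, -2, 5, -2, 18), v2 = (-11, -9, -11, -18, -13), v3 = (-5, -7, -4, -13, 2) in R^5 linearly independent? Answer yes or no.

yes

Form the matrix with these vectors as rows and row reduce.
R2 ← R2 + (11/3)·R1: [0, -49/3, 22/3, -76/3, 53]
R3 ← R3 + (5/3)·R1: [0, -31/3, 13/3, -49/3, 32]
R3 ← R3 − (31/49)·R2: [0, 0, -15/49, -15/49, -75/49]
3 nonzero rows, so the 3 vectors span a space of dimension 3.
Since 3 = 3, the vectors are linearly independent.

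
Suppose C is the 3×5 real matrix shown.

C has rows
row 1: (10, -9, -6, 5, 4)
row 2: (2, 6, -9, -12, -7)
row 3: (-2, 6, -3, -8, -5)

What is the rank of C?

Row reduce to echelon form.
R2 ← R2 − (1/5)·R1: [0, 39/5, -39/5, -13, -39/5]
R3 ← R3 + (1/5)·R1: [0, 21/5, -21/5, -7, -21/5]
R3 ← R3 − (7/13)·R2: [0, 0, 0, 0, 0]
Echelon form has 2 nonzero rows, so rank(C) = 2.

2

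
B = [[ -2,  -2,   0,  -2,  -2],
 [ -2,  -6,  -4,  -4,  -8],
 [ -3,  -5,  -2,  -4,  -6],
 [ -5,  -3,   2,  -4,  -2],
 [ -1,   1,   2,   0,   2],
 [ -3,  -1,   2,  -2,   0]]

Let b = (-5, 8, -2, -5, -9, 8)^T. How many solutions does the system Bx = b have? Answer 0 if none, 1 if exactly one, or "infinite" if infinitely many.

Row reduce the augmented matrix [B | b].
R2 ← R2 − R1: [0, -4, -4, -2, -6, 13]
R3 ← R3 − (3/2)·R1: [0, -2, -2, -1, -3, 11/2]
R4 ← R4 − (5/2)·R1: [0, 2, 2, 1, 3, 15/2]
R5 ← R5 − (1/2)·R1: [0, 2, 2, 1, 3, -13/2]
R6 ← R6 − (3/2)·R1: [0, 2, 2, 1, 3, 31/2]
R3 ← R3 − (1/2)·R2: [0, 0, 0, 0, 0, -1]
R4 ← R4 + (1/2)·R2: [0, 0, 0, 0, 0, 14]
R5 ← R5 + (1/2)·R2: [0, 0, 0, 0, 0, 0]
R6 ← R6 + (1/2)·R2: [0, 0, 0, 0, 0, 22]
R4 ← R4 + (14)·R3: [0, 0, 0, 0, 0, 0]
R6 ← R6 + (22)·R3: [0, 0, 0, 0, 0, 0]
The echelon form has 3 nonzero rows; the last pivot sits in the augmented column, so rank(B) = 2 but rank([B|b]) = 3.
Since the ranks differ, the system is inconsistent.
It has no solutions.

0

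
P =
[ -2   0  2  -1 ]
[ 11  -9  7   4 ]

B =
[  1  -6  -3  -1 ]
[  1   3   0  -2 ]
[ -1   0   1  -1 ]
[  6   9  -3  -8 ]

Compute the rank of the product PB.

2

First compute PB:
[[-10,   3,  11,   8],
 [ 19, -57, -38, -32]]
Now row reduce the product.
R2 ← R2 + (19/10)·R1: [0, -513/10, -171/10, -84/5]
2 nonzero rows, so rank(PB) = 2.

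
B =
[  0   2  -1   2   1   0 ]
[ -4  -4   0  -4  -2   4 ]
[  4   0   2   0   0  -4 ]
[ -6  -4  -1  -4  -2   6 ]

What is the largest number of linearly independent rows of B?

2

Row reduce to echelon form.
Swap R1 ↔ R2
R3 ← R3 + R1: [0, -4, 2, -4, -2, 0]
R4 ← R4 − (3/2)·R1: [0, 2, -1, 2, 1, 0]
R3 ← R3 + (2)·R2: [0, 0, 0, 0, 0, 0]
R4 ← R4 − R2: [0, 0, 0, 0, 0, 0]
Echelon form has 2 nonzero rows, so rank(B) = 2.
The rank gives the maximum number of linearly independent rows: 2.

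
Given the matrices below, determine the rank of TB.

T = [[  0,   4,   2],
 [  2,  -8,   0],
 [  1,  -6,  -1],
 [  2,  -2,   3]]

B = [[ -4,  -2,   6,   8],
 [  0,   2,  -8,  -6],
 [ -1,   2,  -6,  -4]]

First compute TB:
[[ -2,  12, -44, -32],
 [ -8, -20,  76,  64],
 [ -3, -16,  60,  48],
 [-11,  -2,  10,  16]]
Now row reduce the product.
R2 ← R2 − (4)·R1: [0, -68, 252, 192]
R3 ← R3 − (3/2)·R1: [0, -34, 126, 96]
R4 ← R4 − (11/2)·R1: [0, -68, 252, 192]
R3 ← R3 − (1/2)·R2: [0, 0, 0, 0]
R4 ← R4 − R2: [0, 0, 0, 0]
2 nonzero rows, so rank(TB) = 2.

2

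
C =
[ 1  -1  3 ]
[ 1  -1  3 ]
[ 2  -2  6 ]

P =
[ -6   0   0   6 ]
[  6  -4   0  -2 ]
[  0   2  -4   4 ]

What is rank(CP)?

1

First compute CP:
[[-12,  10, -12,  20],
 [-12,  10, -12,  20],
 [-24,  20, -24,  40]]
Now row reduce the product.
R2 ← R2 − R1: [0, 0, 0, 0]
R3 ← R3 − (2)·R1: [0, 0, 0, 0]
1 nonzero row, so rank(CP) = 1.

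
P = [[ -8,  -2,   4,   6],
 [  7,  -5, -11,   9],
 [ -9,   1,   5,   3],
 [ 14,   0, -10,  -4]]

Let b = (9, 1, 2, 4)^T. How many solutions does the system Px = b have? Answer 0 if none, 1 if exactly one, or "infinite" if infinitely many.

Row reduce the augmented matrix [P | b].
R2 ← R2 + (7/8)·R1: [0, -27/4, -15/2, 57/4, 71/8]
R3 ← R3 − (9/8)·R1: [0, 13/4, 1/2, -15/4, -65/8]
R4 ← R4 + (7/4)·R1: [0, -7/2, -3, 13/2, 79/4]
R3 ← R3 + (13/27)·R2: [0, 0, -28/9, 28/9, -104/27]
R4 ← R4 − (14/27)·R2: [0, 0, 8/9, -8/9, 409/27]
R4 ← R4 + (2/7)·R3: [0, 0, 0, 0, 295/21]
The echelon form has 4 nonzero rows; the last pivot sits in the augmented column, so rank(P) = 3 but rank([P|b]) = 4.
Since the ranks differ, the system is inconsistent.
It has no solutions.

0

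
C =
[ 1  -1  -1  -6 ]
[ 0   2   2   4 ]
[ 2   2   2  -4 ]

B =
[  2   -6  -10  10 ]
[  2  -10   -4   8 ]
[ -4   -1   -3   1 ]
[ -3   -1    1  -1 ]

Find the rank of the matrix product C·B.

2

First compute CB:
[[ 22,  11,  -9,   7],
 [-16, -26, -10,  14],
 [ 12, -30, -38,  42]]
Now row reduce the product.
R2 ← R2 + (8/11)·R1: [0, -18, -182/11, 210/11]
R3 ← R3 − (6/11)·R1: [0, -36, -364/11, 420/11]
R3 ← R3 − (2)·R2: [0, 0, 0, 0]
2 nonzero rows, so rank(CB) = 2.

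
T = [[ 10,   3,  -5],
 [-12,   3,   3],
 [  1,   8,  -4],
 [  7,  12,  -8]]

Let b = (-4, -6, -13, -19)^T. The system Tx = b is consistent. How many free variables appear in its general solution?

1

Row reduce the augmented matrix [T | b].
R2 ← R2 + (6/5)·R1: [0, 33/5, -3, -54/5]
R3 ← R3 − (1/10)·R1: [0, 77/10, -7/2, -63/5]
R4 ← R4 − (7/10)·R1: [0, 99/10, -9/2, -81/5]
R3 ← R3 − (7/6)·R2: [0, 0, 0, 0]
R4 ← R4 − (3/2)·R2: [0, 0, 0, 0]
The echelon form has 2 nonzero rows, and every pivot lies in the first 3 columns, so rank(T) = rank([T|b]) = 2.
The system is consistent.
Free variables = (unknowns) − (rank) = 3 − 2 = 1.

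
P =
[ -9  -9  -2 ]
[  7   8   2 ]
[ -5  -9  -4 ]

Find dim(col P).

3

Row reduce to echelon form.
R2 ← R2 + (7/9)·R1: [0, 1, 4/9]
R3 ← R3 − (5/9)·R1: [0, -4, -26/9]
R3 ← R3 + (4)·R2: [0, 0, -10/9]
Echelon form has 3 nonzero rows, so rank(P) = 3.
The column space has dimension equal to the rank: 3.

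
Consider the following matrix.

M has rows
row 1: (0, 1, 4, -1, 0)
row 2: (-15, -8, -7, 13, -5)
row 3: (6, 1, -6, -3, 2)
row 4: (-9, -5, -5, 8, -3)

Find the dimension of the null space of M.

3

Row reduce to echelon form.
Swap R1 ↔ R2
R3 ← R3 + (2/5)·R1: [0, -11/5, -44/5, 11/5, 0]
R4 ← R4 − (3/5)·R1: [0, -1/5, -4/5, 1/5, 0]
R3 ← R3 + (11/5)·R2: [0, 0, 0, 0, 0]
R4 ← R4 + (1/5)·R2: [0, 0, 0, 0, 0]
2 nonzero rows, so rank(M) = 2.
M has 5 columns; by rank–nullity, nullity = 5 − 2 = 3.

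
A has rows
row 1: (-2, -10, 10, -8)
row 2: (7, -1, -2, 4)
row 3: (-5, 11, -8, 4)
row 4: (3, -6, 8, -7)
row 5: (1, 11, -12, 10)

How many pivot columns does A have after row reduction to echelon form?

3

Row reduce to echelon form.
R2 ← R2 + (7/2)·R1: [0, -36, 33, -24]
R3 ← R3 − (5/2)·R1: [0, 36, -33, 24]
R4 ← R4 + (3/2)·R1: [0, -21, 23, -19]
R5 ← R5 + (1/2)·R1: [0, 6, -7, 6]
R3 ← R3 + R2: [0, 0, 0, 0]
R4 ← R4 − (7/12)·R2: [0, 0, 15/4, -5]
R5 ← R5 + (1/6)·R2: [0, 0, -3/2, 2]
Swap R3 ↔ R4
R5 ← R5 + (2/5)·R3: [0, 0, 0, 0]
Echelon form has 3 nonzero rows, so rank(A) = 3.
Each nonzero row contributes one pivot column: 3 pivot columns.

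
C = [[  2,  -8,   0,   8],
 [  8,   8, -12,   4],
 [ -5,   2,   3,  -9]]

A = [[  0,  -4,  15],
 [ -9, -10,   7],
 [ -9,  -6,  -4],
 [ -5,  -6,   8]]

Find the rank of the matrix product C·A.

First compute CA:
[[ 32,  24,  38],
 [ 16, -64, 256],
 [  0,  36, -145]]
Now row reduce the product.
R2 ← R2 − (1/2)·R1: [0, -76, 237]
R3 ← R3 + (9/19)·R2: [0, 0, -622/19]
3 nonzero rows, so rank(CA) = 3.

3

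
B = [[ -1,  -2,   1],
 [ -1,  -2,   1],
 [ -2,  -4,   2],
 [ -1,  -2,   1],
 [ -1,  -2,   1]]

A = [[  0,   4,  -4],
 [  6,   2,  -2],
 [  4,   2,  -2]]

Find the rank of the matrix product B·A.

First compute BA:
[[ -8,  -6,   6],
 [ -8,  -6,   6],
 [-16, -12,  12],
 [ -8,  -6,   6],
 [ -8,  -6,   6]]
Now row reduce the product.
R2 ← R2 − R1: [0, 0, 0]
R3 ← R3 − (2)·R1: [0, 0, 0]
R4 ← R4 − R1: [0, 0, 0]
R5 ← R5 − R1: [0, 0, 0]
1 nonzero row, so rank(BA) = 1.

1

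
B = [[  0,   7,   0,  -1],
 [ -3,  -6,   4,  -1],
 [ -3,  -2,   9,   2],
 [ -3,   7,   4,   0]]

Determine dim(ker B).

0

Row reduce to echelon form.
Swap R1 ↔ R2
R3 ← R3 − R1: [0, 4, 5, 3]
R4 ← R4 − R1: [0, 13, 0, 1]
R3 ← R3 − (4/7)·R2: [0, 0, 5, 25/7]
R4 ← R4 − (13/7)·R2: [0, 0, 0, 20/7]
4 nonzero rows, so rank(B) = 4.
B has 4 columns; by rank–nullity, nullity = 4 − 4 = 0.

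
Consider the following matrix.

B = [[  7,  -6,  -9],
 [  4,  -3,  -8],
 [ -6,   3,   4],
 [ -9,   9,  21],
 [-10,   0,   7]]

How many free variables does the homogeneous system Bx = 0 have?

0

Row reduce to echelon form.
R2 ← R2 − (4/7)·R1: [0, 3/7, -20/7]
R3 ← R3 + (6/7)·R1: [0, -15/7, -26/7]
R4 ← R4 + (9/7)·R1: [0, 9/7, 66/7]
R5 ← R5 + (10/7)·R1: [0, -60/7, -41/7]
R3 ← R3 + (5)·R2: [0, 0, -18]
R4 ← R4 − (3)·R2: [0, 0, 18]
R5 ← R5 + (20)·R2: [0, 0, -63]
R4 ← R4 + R3: [0, 0, 0]
R5 ← R5 − (7/2)·R3: [0, 0, 0]
3 nonzero rows, so rank(B) = 3.
B has 3 columns; by rank–nullity, nullity = 3 − 3 = 0.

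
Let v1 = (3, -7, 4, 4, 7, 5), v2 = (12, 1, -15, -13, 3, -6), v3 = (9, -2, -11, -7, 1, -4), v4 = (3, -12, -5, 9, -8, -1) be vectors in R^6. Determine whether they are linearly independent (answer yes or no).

Form the matrix with these vectors as rows and row reduce.
R2 ← R2 − (4)·R1: [0, 29, -31, -29, -25, -26]
R3 ← R3 − (3)·R1: [0, 19, -23, -19, -20, -19]
R4 ← R4 − R1: [0, -5, -9, 5, -15, -6]
R3 ← R3 − (19/29)·R2: [0, 0, -78/29, 0, -105/29, -57/29]
R4 ← R4 + (5/29)·R2: [0, 0, -416/29, 0, -560/29, -304/29]
R4 ← R4 − (16/3)·R3: [0, 0, 0, 0, 0, 0]
3 nonzero rows, so the 4 vectors span a space of dimension 3.
Since 3 < 4, the vectors are linearly dependent.

no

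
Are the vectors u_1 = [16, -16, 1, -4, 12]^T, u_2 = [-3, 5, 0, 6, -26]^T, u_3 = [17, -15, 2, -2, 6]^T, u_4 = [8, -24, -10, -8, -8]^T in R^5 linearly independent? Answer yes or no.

Form the matrix with these vectors as rows and row reduce.
R2 ← R2 + (3/16)·R1: [0, 2, 3/16, 21/4, -95/4]
R3 ← R3 − (17/16)·R1: [0, 2, 15/16, 9/4, -27/4]
R4 ← R4 − (1/2)·R1: [0, -16, -21/2, -6, -14]
R3 ← R3 − R2: [0, 0, 3/4, -3, 17]
R4 ← R4 + (8)·R2: [0, 0, -9, 36, -204]
R4 ← R4 + (12)·R3: [0, 0, 0, 0, 0]
3 nonzero rows, so the 4 vectors span a space of dimension 3.
Since 3 < 4, the vectors are linearly dependent.

no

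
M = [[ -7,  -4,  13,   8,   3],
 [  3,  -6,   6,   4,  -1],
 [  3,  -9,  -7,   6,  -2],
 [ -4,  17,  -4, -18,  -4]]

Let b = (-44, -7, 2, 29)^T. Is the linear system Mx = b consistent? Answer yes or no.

Row reduce the augmented matrix [M | b].
R2 ← R2 + (3/7)·R1: [0, -54/7, 81/7, 52/7, 2/7, -181/7]
R3 ← R3 + (3/7)·R1: [0, -75/7, -10/7, 66/7, -5/7, -118/7]
R4 ← R4 − (4/7)·R1: [0, 135/7, -80/7, -158/7, -40/7, 379/7]
R3 ← R3 − (25/18)·R2: [0, 0, -35/2, -8/9, -10/9, 343/18]
R4 ← R4 + (5/2)·R2: [0, 0, 35/2, -4, -5, -21/2]
R4 ← R4 + R3: [0, 0, 0, -44/9, -55/9, 77/9]
The echelon form has 4 nonzero rows, and every pivot lies in the first 5 columns, so rank(M) = rank([M|b]) = 4.
The system is consistent.

yes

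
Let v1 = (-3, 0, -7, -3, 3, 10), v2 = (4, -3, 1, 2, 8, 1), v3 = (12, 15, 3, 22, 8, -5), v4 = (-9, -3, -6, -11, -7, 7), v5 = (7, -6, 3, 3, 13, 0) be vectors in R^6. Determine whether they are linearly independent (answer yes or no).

no

Form the matrix with these vectors as rows and row reduce.
R2 ← R2 + (4/3)·R1: [0, -3, -25/3, -2, 12, 43/3]
R3 ← R3 + (4)·R1: [0, 15, -25, 10, 20, 35]
R4 ← R4 − (3)·R1: [0, -3, 15, -2, -16, -23]
R5 ← R5 + (7/3)·R1: [0, -6, -40/3, -4, 20, 70/3]
R3 ← R3 + (5)·R2: [0, 0, -200/3, 0, 80, 320/3]
R4 ← R4 − R2: [0, 0, 70/3, 0, -28, -112/3]
R5 ← R5 − (2)·R2: [0, 0, 10/3, 0, -4, -16/3]
R4 ← R4 + (7/20)·R3: [0, 0, 0, 0, 0, 0]
R5 ← R5 + (1/20)·R3: [0, 0, 0, 0, 0, 0]
3 nonzero rows, so the 5 vectors span a space of dimension 3.
Since 3 < 5, the vectors are linearly dependent.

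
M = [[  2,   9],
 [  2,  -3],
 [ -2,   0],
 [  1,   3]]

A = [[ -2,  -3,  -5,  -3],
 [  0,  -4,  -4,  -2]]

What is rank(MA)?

2

First compute MA:
[[ -4, -42, -46, -24],
 [ -4,   6,   2,   0],
 [  4,   6,  10,   6],
 [ -2, -15, -17,  -9]]
Now row reduce the product.
R2 ← R2 − R1: [0, 48, 48, 24]
R3 ← R3 + R1: [0, -36, -36, -18]
R4 ← R4 − (1/2)·R1: [0, 6, 6, 3]
R3 ← R3 + (3/4)·R2: [0, 0, 0, 0]
R4 ← R4 − (1/8)·R2: [0, 0, 0, 0]
2 nonzero rows, so rank(MA) = 2.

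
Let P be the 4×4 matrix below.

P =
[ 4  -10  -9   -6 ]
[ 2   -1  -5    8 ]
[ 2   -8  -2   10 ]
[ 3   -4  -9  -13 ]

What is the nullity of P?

1

Row reduce to echelon form.
R2 ← R2 − (1/2)·R1: [0, 4, -1/2, 11]
R3 ← R3 − (1/2)·R1: [0, -3, 5/2, 13]
R4 ← R4 − (3/4)·R1: [0, 7/2, -9/4, -17/2]
R3 ← R3 + (3/4)·R2: [0, 0, 17/8, 85/4]
R4 ← R4 − (7/8)·R2: [0, 0, -29/16, -145/8]
R4 ← R4 + (29/34)·R3: [0, 0, 0, 0]
3 nonzero rows, so rank(P) = 3.
P has 4 columns; by rank–nullity, nullity = 4 − 3 = 1.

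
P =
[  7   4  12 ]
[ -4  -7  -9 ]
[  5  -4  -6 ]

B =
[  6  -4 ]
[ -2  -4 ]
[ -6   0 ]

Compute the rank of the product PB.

First compute PB:
[[-38, -44],
 [ 44,  44],
 [ 74,  -4]]
Now row reduce the product.
R2 ← R2 + (22/19)·R1: [0, -132/19]
R3 ← R3 + (37/19)·R1: [0, -1704/19]
R3 ← R3 − (142/11)·R2: [0, 0]
2 nonzero rows, so rank(PB) = 2.

2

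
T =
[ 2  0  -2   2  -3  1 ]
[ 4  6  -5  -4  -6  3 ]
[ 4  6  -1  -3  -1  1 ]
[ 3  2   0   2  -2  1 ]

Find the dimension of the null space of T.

Row reduce to echelon form.
R2 ← R2 − (2)·R1: [0, 6, -1, -8, 0, 1]
R3 ← R3 − (2)·R1: [0, 6, 3, -7, 5, -1]
R4 ← R4 − (3/2)·R1: [0, 2, 3, -1, 5/2, -1/2]
R3 ← R3 − R2: [0, 0, 4, 1, 5, -2]
R4 ← R4 − (1/3)·R2: [0, 0, 10/3, 5/3, 5/2, -5/6]
R4 ← R4 − (5/6)·R3: [0, 0, 0, 5/6, -5/3, 5/6]
4 nonzero rows, so rank(T) = 4.
T has 6 columns; by rank–nullity, nullity = 6 − 4 = 2.

2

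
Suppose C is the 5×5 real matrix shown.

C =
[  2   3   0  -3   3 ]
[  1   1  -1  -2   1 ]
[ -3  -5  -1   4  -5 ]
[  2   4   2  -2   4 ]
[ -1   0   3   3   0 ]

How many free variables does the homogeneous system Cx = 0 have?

3

Row reduce to echelon form.
R2 ← R2 − (1/2)·R1: [0, -1/2, -1, -1/2, -1/2]
R3 ← R3 + (3/2)·R1: [0, -1/2, -1, -1/2, -1/2]
R4 ← R4 − R1: [0, 1, 2, 1, 1]
R5 ← R5 + (1/2)·R1: [0, 3/2, 3, 3/2, 3/2]
R3 ← R3 − R2: [0, 0, 0, 0, 0]
R4 ← R4 + (2)·R2: [0, 0, 0, 0, 0]
R5 ← R5 + (3)·R2: [0, 0, 0, 0, 0]
2 nonzero rows, so rank(C) = 2.
C has 5 columns; by rank–nullity, nullity = 5 − 2 = 3.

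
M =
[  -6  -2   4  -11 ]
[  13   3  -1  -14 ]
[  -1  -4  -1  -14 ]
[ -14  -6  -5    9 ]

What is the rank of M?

4

Row reduce to echelon form.
R2 ← R2 + (13/6)·R1: [0, -4/3, 23/3, -227/6]
R3 ← R3 − (1/6)·R1: [0, -11/3, -5/3, -73/6]
R4 ← R4 − (7/3)·R1: [0, -4/3, -43/3, 104/3]
R3 ← R3 − (11/4)·R2: [0, 0, -91/4, 735/8]
R4 ← R4 − R2: [0, 0, -22, 145/2]
R4 ← R4 − (88/91)·R3: [0, 0, 0, -425/26]
Echelon form has 4 nonzero rows, so rank(M) = 4.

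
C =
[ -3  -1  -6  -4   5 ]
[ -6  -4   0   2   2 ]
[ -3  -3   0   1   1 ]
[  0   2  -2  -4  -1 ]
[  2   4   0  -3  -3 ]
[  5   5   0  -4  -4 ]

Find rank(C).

Row reduce to echelon form.
R2 ← R2 − (2)·R1: [0, -2, 12, 10, -8]
R3 ← R3 − R1: [0, -2, 6, 5, -4]
R5 ← R5 + (2/3)·R1: [0, 10/3, -4, -17/3, 1/3]
R6 ← R6 + (5/3)·R1: [0, 10/3, -10, -32/3, 13/3]
R3 ← R3 − R2: [0, 0, -6, -5, 4]
R4 ← R4 + R2: [0, 0, 10, 6, -9]
R5 ← R5 + (5/3)·R2: [0, 0, 16, 11, -13]
R6 ← R6 + (5/3)·R2: [0, 0, 10, 6, -9]
R4 ← R4 + (5/3)·R3: [0, 0, 0, -7/3, -7/3]
R5 ← R5 + (8/3)·R3: [0, 0, 0, -7/3, -7/3]
R6 ← R6 + (5/3)·R3: [0, 0, 0, -7/3, -7/3]
R5 ← R5 − R4: [0, 0, 0, 0, 0]
R6 ← R6 − R4: [0, 0, 0, 0, 0]
Echelon form has 4 nonzero rows, so rank(C) = 4.

4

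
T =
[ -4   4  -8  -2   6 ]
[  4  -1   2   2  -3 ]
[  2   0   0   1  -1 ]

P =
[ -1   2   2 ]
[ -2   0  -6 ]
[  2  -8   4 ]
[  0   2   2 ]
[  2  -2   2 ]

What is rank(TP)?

2

First compute TP:
[[ -8,  40, -56],
 [ -4,   2,  20],
 [ -4,   8,   4]]
Now row reduce the product.
R2 ← R2 − (1/2)·R1: [0, -18, 48]
R3 ← R3 − (1/2)·R1: [0, -12, 32]
R3 ← R3 − (2/3)·R2: [0, 0, 0]
2 nonzero rows, so rank(TP) = 2.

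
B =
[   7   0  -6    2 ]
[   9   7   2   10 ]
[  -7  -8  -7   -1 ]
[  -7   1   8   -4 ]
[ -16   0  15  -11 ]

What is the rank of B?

Row reduce to echelon form.
R2 ← R2 − (9/7)·R1: [0, 7, 68/7, 52/7]
R3 ← R3 + R1: [0, -8, -13, 1]
R4 ← R4 + R1: [0, 1, 2, -2]
R5 ← R5 + (16/7)·R1: [0, 0, 9/7, -45/7]
R3 ← R3 + (8/7)·R2: [0, 0, -93/49, 465/49]
R4 ← R4 − (1/7)·R2: [0, 0, 30/49, -150/49]
R4 ← R4 + (10/31)·R3: [0, 0, 0, 0]
R5 ← R5 + (21/31)·R3: [0, 0, 0, 0]
Echelon form has 3 nonzero rows, so rank(B) = 3.

3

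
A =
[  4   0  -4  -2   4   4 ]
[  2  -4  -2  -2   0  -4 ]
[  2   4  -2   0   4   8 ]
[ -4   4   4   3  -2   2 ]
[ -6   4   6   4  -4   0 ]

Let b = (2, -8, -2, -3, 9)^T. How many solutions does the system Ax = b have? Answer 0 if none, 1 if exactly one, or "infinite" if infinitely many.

Row reduce the augmented matrix [A | b].
R2 ← R2 − (1/2)·R1: [0, -4, 0, -1, -2, -6, -9]
R3 ← R3 − (1/2)·R1: [0, 4, 0, 1, 2, 6, -3]
R4 ← R4 + R1: [0, 4, 0, 1, 2, 6, -1]
R5 ← R5 + (3/2)·R1: [0, 4, 0, 1, 2, 6, 12]
R3 ← R3 + R2: [0, 0, 0, 0, 0, 0, -12]
R4 ← R4 + R2: [0, 0, 0, 0, 0, 0, -10]
R5 ← R5 + R2: [0, 0, 0, 0, 0, 0, 3]
R4 ← R4 − (5/6)·R3: [0, 0, 0, 0, 0, 0, 0]
R5 ← R5 + (1/4)·R3: [0, 0, 0, 0, 0, 0, 0]
The echelon form has 3 nonzero rows; the last pivot sits in the augmented column, so rank(A) = 2 but rank([A|b]) = 3.
Since the ranks differ, the system is inconsistent.
It has no solutions.

0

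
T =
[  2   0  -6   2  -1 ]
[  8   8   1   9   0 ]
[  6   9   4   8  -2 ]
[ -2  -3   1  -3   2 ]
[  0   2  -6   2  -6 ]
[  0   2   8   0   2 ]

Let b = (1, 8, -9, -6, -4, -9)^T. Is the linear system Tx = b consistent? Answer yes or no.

no

Row reduce the augmented matrix [T | b].
R2 ← R2 − (4)·R1: [0, 8, 25, 1, 4, 4]
R3 ← R3 − (3)·R1: [0, 9, 22, 2, 1, -12]
R4 ← R4 + R1: [0, -3, -5, -1, 1, -5]
R3 ← R3 − (9/8)·R2: [0, 0, -49/8, 7/8, -7/2, -33/2]
R4 ← R4 + (3/8)·R2: [0, 0, 35/8, -5/8, 5/2, -7/2]
R5 ← R5 − (1/4)·R2: [0, 0, -49/4, 7/4, -7, -5]
R6 ← R6 − (1/4)·R2: [0, 0, 7/4, -1/4, 1, -10]
R4 ← R4 + (5/7)·R3: [0, 0, 0, 0, 0, -107/7]
R5 ← R5 − (2)·R3: [0, 0, 0, 0, 0, 28]
R6 ← R6 + (2/7)·R3: [0, 0, 0, 0, 0, -103/7]
R5 ← R5 + (196/107)·R4: [0, 0, 0, 0, 0, 0]
R6 ← R6 − (103/107)·R4: [0, 0, 0, 0, 0, 0]
The echelon form has 4 nonzero rows; the last pivot sits in the augmented column, so rank(T) = 3 but rank([T|b]) = 4.
Since the ranks differ, the system is inconsistent.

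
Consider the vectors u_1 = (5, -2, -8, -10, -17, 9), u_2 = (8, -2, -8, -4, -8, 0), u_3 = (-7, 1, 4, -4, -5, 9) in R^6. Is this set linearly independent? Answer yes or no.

Form the matrix with these vectors as rows and row reduce.
R2 ← R2 − (8/5)·R1: [0, 6/5, 24/5, 12, 96/5, -72/5]
R3 ← R3 + (7/5)·R1: [0, -9/5, -36/5, -18, -144/5, 108/5]
R3 ← R3 + (3/2)·R2: [0, 0, 0, 0, 0, 0]
2 nonzero rows, so the 3 vectors span a space of dimension 2.
Since 2 < 3, the vectors are linearly dependent.

no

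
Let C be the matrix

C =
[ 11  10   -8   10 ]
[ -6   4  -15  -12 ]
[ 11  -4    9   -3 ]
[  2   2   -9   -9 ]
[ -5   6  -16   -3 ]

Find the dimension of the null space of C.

0

Row reduce to echelon form.
R2 ← R2 + (6/11)·R1: [0, 104/11, -213/11, -72/11]
R3 ← R3 − R1: [0, -14, 17, -13]
R4 ← R4 − (2/11)·R1: [0, 2/11, -83/11, -119/11]
R5 ← R5 + (5/11)·R1: [0, 116/11, -216/11, 17/11]
R3 ← R3 + (77/52)·R2: [0, 0, -607/52, -295/13]
R4 ← R4 − (1/52)·R2: [0, 0, -373/52, -139/13]
R5 ← R5 − (29/26)·R2: [0, 0, 51/26, 115/13]
R4 ← R4 − (373/607)·R3: [0, 0, 0, 1974/607]
R5 ← R5 + (102/607)·R3: [0, 0, 0, 3055/607]
R5 ← R5 − (65/42)·R4: [0, 0, 0, 0]
4 nonzero rows, so rank(C) = 4.
C has 4 columns; by rank–nullity, nullity = 4 − 4 = 0.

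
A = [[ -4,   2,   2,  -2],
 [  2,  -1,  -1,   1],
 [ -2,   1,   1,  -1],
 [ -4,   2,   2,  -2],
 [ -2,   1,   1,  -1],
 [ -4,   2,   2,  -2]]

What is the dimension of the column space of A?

Row reduce to echelon form.
R2 ← R2 + (1/2)·R1: [0, 0, 0, 0]
R3 ← R3 − (1/2)·R1: [0, 0, 0, 0]
R4 ← R4 − R1: [0, 0, 0, 0]
R5 ← R5 − (1/2)·R1: [0, 0, 0, 0]
R6 ← R6 − R1: [0, 0, 0, 0]
Echelon form has 1 nonzero row, so rank(A) = 1.
The column space has dimension equal to the rank: 1.

1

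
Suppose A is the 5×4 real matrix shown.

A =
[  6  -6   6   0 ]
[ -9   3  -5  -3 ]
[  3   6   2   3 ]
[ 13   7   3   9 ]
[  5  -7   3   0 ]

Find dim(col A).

Row reduce to echelon form.
R2 ← R2 + (3/2)·R1: [0, -6, 4, -3]
R3 ← R3 − (1/2)·R1: [0, 9, -1, 3]
R4 ← R4 − (13/6)·R1: [0, 20, -10, 9]
R5 ← R5 − (5/6)·R1: [0, -2, -2, 0]
R3 ← R3 + (3/2)·R2: [0, 0, 5, -3/2]
R4 ← R4 + (10/3)·R2: [0, 0, 10/3, -1]
R5 ← R5 − (1/3)·R2: [0, 0, -10/3, 1]
R4 ← R4 − (2/3)·R3: [0, 0, 0, 0]
R5 ← R5 + (2/3)·R3: [0, 0, 0, 0]
Echelon form has 3 nonzero rows, so rank(A) = 3.
The column space has dimension equal to the rank: 3.

3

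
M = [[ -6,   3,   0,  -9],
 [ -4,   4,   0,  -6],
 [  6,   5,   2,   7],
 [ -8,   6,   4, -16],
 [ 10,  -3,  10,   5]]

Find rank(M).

Row reduce to echelon form.
R2 ← R2 − (2/3)·R1: [0, 2, 0, 0]
R3 ← R3 + R1: [0, 8, 2, -2]
R4 ← R4 − (4/3)·R1: [0, 2, 4, -4]
R5 ← R5 + (5/3)·R1: [0, 2, 10, -10]
R3 ← R3 − (4)·R2: [0, 0, 2, -2]
R4 ← R4 − R2: [0, 0, 4, -4]
R5 ← R5 − R2: [0, 0, 10, -10]
R4 ← R4 − (2)·R3: [0, 0, 0, 0]
R5 ← R5 − (5)·R3: [0, 0, 0, 0]
Echelon form has 3 nonzero rows, so rank(M) = 3.

3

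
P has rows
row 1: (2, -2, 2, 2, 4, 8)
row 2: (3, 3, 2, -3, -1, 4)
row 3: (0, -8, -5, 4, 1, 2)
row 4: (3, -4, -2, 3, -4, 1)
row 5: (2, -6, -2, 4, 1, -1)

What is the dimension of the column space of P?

Row reduce to echelon form.
R2 ← R2 − (3/2)·R1: [0, 6, -1, -6, -7, -8]
R4 ← R4 − (3/2)·R1: [0, -1, -5, 0, -10, -11]
R5 ← R5 − R1: [0, -4, -4, 2, -3, -9]
R3 ← R3 + (4/3)·R2: [0, 0, -19/3, -4, -25/3, -26/3]
R4 ← R4 + (1/6)·R2: [0, 0, -31/6, -1, -67/6, -37/3]
R5 ← R5 + (2/3)·R2: [0, 0, -14/3, -2, -23/3, -43/3]
R4 ← R4 − (31/38)·R3: [0, 0, 0, 43/19, -83/19, -100/19]
R5 ← R5 − (14/19)·R3: [0, 0, 0, 18/19, -29/19, -151/19]
R5 ← R5 − (18/43)·R4: [0, 0, 0, 0, 13/43, -247/43]
Echelon form has 5 nonzero rows, so rank(P) = 5.
The column space has dimension equal to the rank: 5.

5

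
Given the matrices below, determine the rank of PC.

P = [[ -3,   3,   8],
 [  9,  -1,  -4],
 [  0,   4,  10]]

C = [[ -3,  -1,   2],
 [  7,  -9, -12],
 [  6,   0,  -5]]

2

First compute PC:
[[ 78, -24, -82],
 [-58,   0,  50],
 [ 88, -36, -98]]
Now row reduce the product.
R2 ← R2 + (29/39)·R1: [0, -232/13, -428/39]
R3 ← R3 − (44/39)·R1: [0, -116/13, -214/39]
R3 ← R3 − (1/2)·R2: [0, 0, 0]
2 nonzero rows, so rank(PC) = 2.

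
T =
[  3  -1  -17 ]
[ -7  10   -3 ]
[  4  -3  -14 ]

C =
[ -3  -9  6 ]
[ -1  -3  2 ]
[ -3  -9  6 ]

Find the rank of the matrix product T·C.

First compute TC:
[[ 43, 129, -86],
 [ 20,  60, -40],
 [ 33,  99, -66]]
Now row reduce the product.
R2 ← R2 − (20/43)·R1: [0, 0, 0]
R3 ← R3 − (33/43)·R1: [0, 0, 0]
1 nonzero row, so rank(TC) = 1.

1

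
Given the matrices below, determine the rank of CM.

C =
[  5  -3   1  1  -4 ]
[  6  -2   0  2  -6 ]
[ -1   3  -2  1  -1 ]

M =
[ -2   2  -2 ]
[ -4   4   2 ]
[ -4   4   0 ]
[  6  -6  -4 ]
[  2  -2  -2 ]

1

First compute CM:
[[ -4,   4, -12],
 [ -4,   4, -12],
 [  2,  -2,   6]]
Now row reduce the product.
R2 ← R2 − R1: [0, 0, 0]
R3 ← R3 + (1/2)·R1: [0, 0, 0]
1 nonzero row, so rank(CM) = 1.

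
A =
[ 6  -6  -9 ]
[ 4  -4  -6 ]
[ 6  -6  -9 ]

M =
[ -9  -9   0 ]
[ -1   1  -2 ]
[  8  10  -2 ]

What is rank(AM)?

1

First compute AM:
[[-120, -150,  30],
 [-80, -100,  20],
 [-120, -150,  30]]
Now row reduce the product.
R2 ← R2 − (2/3)·R1: [0, 0, 0]
R3 ← R3 − R1: [0, 0, 0]
1 nonzero row, so rank(AM) = 1.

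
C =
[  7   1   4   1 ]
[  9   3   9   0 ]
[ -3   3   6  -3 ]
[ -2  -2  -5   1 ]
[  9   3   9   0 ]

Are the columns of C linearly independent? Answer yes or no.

Row reduce C to echelon form.
R2 ← R2 − (9/7)·R1: [0, 12/7, 27/7, -9/7]
R3 ← R3 + (3/7)·R1: [0, 24/7, 54/7, -18/7]
R4 ← R4 + (2/7)·R1: [0, -12/7, -27/7, 9/7]
R5 ← R5 − (9/7)·R1: [0, 12/7, 27/7, -9/7]
R3 ← R3 − (2)·R2: [0, 0, 0, 0]
R4 ← R4 + R2: [0, 0, 0, 0]
R5 ← R5 − R2: [0, 0, 0, 0]
2 pivots among 4 columns.
Only 2 < 4 pivot columns, so the columns are linearly dependent.

no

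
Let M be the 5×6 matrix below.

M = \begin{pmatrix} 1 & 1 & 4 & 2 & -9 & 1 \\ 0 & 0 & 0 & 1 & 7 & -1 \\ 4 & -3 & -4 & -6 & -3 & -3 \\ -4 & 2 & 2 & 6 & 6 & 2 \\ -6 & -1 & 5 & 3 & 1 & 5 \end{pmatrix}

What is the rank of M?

Row reduce to echelon form.
R3 ← R3 − (4)·R1: [0, -7, -20, -14, 33, -7]
R4 ← R4 + (4)·R1: [0, 6, 18, 14, -30, 6]
R5 ← R5 + (6)·R1: [0, 5, 29, 15, -53, 11]
Swap R2 ↔ R3
R4 ← R4 + (6/7)·R2: [0, 0, 6/7, 2, -12/7, 0]
R5 ← R5 + (5/7)·R2: [0, 0, 103/7, 5, -206/7, 6]
Swap R3 ↔ R4
R5 ← R5 − (103/6)·R3: [0, 0, 0, -88/3, 0, 6]
R5 ← R5 + (88/3)·R4: [0, 0, 0, 0, 616/3, -70/3]
Echelon form has 5 nonzero rows, so rank(M) = 5.

5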